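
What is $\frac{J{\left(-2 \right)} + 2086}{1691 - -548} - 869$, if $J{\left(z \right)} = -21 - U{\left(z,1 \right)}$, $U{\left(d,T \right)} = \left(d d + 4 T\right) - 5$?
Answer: $- \frac{1943629}{2239} \approx -868.08$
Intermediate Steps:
$U{\left(d,T \right)} = -5 + d^{2} + 4 T$ ($U{\left(d,T \right)} = \left(d^{2} + 4 T\right) - 5 = -5 + d^{2} + 4 T$)
$J{\left(z \right)} = -20 - z^{2}$ ($J{\left(z \right)} = -21 - \left(-5 + z^{2} + 4 \cdot 1\right) = -21 - \left(-5 + z^{2} + 4\right) = -21 - \left(-1 + z^{2}\right) = -20 - z^{2}$)
$\frac{J{\left(-2 \right)} + 2086}{1691 - -548} - 869 = \frac{\left(-20 - \left(-2\right)^{2}\right) + 2086}{1691 - -548} - 869 = \frac{\left(-20 - 4\right) + 2086}{1691 + \left(-280 + 828\right)} - 869 = \frac{\left(-20 - 4\right) + 2086}{1691 + 548} - 869 = \frac{-24 + 2086}{2239} - 869 = 2062 \cdot \frac{1}{2239} - 869 = \frac{2062}{2239} - 869 = - \frac{1943629}{2239}$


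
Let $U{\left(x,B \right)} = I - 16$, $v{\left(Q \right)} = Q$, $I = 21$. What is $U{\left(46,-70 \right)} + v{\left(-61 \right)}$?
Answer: $-56$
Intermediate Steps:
$U{\left(x,B \right)} = 5$ ($U{\left(x,B \right)} = 21 - 16 = 5$)
$U{\left(46,-70 \right)} + v{\left(-61 \right)} = 5 - 61 = -56$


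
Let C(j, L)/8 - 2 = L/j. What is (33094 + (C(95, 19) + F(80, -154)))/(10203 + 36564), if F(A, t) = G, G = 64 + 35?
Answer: 55351/77945 ≈ 0.71013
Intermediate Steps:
C(j, L) = 16 + 8*L/j (C(j, L) = 16 + 8*(L/j) = 16 + 8*L/j)
G = 99
F(A, t) = 99
(33094 + (C(95, 19) + F(80, -154)))/(10203 + 36564) = (33094 + ((16 + 8*19/95) + 99))/(10203 + 36564) = (33094 + ((16 + 8*19*(1/95)) + 99))/46767 = (33094 + ((16 + 8/5) + 99))*(1/46767) = (33094 + (88/5 + 99))*(1/46767) = (33094 + 583/5)*(1/46767) = (166053/5)*(1/46767) = 55351/77945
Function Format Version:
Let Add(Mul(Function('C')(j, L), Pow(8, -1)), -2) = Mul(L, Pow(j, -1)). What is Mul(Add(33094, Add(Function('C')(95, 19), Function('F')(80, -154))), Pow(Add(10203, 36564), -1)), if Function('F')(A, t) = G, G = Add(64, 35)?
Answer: Rational(55351, 77945) ≈ 0.71013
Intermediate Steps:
Function('C')(j, L) = Add(16, Mul(8, L, Pow(j, -1))) (Function('C')(j, L) = Add(16, Mul(8, Mul(L, Pow(j, -1)))) = Add(16, Mul(8, L, Pow(j, -1))))
G = 99
Function('F')(A, t) = 99
Mul(Add(33094, Add(Function('C')(95, 19), Function('F')(80, -154))), Pow(Add(10203, 36564), -1)) = Mul(Add(33094, Add(Add(16, Mul(8, 19, Pow(95, -1))), 99)), Pow(Add(10203, 36564), -1)) = Mul(Add(33094, Add(Add(16, Mul(8, 19, Rational(1, 95))), 99)), Pow(46767, -1)) = Mul(Add(33094, Add(Add(16, Rational(8, 5)), 99)), Rational(1, 46767)) = Mul(Add(33094, Add(Rational(88, 5), 99)), Rational(1, 46767)) = Mul(Add(33094, Rational(583, 5)), Rational(1, 46767)) = Mul(Rational(166053, 5), Rational(1, 46767)) = Rational(55351, 77945)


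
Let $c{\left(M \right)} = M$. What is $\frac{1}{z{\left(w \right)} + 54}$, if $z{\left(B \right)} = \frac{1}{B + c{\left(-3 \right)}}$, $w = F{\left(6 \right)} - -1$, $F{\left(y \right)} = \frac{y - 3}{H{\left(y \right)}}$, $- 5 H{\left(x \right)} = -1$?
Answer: $\frac{13}{703} \approx 0.018492$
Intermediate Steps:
$H{\left(x \right)} = \frac{1}{5}$ ($H{\left(x \right)} = \left(- \frac{1}{5}\right) \left(-1\right) = \frac{1}{5}$)
$F{\left(y \right)} = -15 + 5 y$ ($F{\left(y \right)} = \left(y - 3\right) \frac{1}{\frac{1}{5}} = \left(-3 + y\right) 5 = -15 + 5 y$)
$w = 16$ ($w = \left(-15 + 5 \cdot 6\right) - -1 = \left(-15 + 30\right) + 1 = 15 + 1 = 16$)
$z{\left(B \right)} = \frac{1}{-3 + B}$ ($z{\left(B \right)} = \frac{1}{B - 3} = \frac{1}{-3 + B}$)
$\frac{1}{z{\left(w \right)} + 54} = \frac{1}{\frac{1}{-3 + 16} + 54} = \frac{1}{\frac{1}{13} + 54} = \frac{1}{\frac{703}{13}} = \frac{13}{703}$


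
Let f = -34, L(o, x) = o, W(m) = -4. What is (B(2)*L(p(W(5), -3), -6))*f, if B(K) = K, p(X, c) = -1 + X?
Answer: 340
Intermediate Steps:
(B(2)*L(p(W(5), -3), -6))*f = (2*(-1 - 4))*(-34) = (2*(-5))*(-34) = -10*(-34) = 340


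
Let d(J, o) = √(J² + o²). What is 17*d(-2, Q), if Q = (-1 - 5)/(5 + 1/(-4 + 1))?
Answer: 17*√277/7 ≈ 40.419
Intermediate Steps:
Q = -9/7 (Q = -6/(5 + 1/(-3)) = -6/(5 - ⅓) = -6/14/3 = -6*3/14 = -9/7 ≈ -1.2857)
17*d(-2, Q) = 17*√((-2)² + (-9/7)²) = 17*√(4 + 81/49) = 17*√(277/49) = 17*(√277/7) = 17*√277/7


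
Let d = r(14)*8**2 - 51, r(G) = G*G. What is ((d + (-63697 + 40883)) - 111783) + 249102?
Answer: 126998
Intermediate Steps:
r(G) = G**2
d = 12493 (d = 14**2*8**2 - 51 = 196*64 - 51 = 12544 - 51 = 12493)
((d + (-63697 + 40883)) - 111783) + 249102 = ((12493 + (-63697 + 40883)) - 111783) + 249102 = ((12493 - 22814) - 111783) + 249102 = (-10321 - 111783) + 249102 = -122104 + 249102 = 126998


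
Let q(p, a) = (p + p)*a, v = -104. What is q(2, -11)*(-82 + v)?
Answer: 8184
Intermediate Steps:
q(p, a) = 2*a*p (q(p, a) = (2*p)*a = 2*a*p)
q(2, -11)*(-82 + v) = (2*(-11)*2)*(-82 - 104) = -44*(-186) = 8184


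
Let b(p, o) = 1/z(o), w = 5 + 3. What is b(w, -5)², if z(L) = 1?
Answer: 1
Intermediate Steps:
w = 8
b(p, o) = 1 (b(p, o) = 1/1 = 1)
b(w, -5)² = 1² = 1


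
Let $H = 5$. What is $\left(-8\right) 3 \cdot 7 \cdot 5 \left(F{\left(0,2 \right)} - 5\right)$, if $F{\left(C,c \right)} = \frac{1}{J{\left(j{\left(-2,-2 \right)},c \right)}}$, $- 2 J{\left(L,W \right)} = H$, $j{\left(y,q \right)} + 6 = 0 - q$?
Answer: $4536$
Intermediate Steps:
$j{\left(y,q \right)} = -6 - q$ ($j{\left(y,q \right)} = -6 + \left(0 - q\right) = -6 - q$)
$J{\left(L,W \right)} = - \frac{5}{2}$ ($J{\left(L,W \right)} = \left(- \frac{1}{2}\right) 5 = - \frac{5}{2}$)
$F{\left(C,c \right)} = - \frac{2}{5}$ ($F{\left(C,c \right)} = \frac{1}{- \frac{5}{2}} = - \frac{2}{5}$)
$\left(-8\right) 3 \cdot 7 \cdot 5 \left(F{\left(0,2 \right)} - 5\right) = \left(-8\right) 3 \cdot 7 \cdot 5 \left(- \frac{2}{5} - 5\right) = \left(-24\right) 7 \cdot 5 \left(- \frac{27}{5}\right) = \left(-168\right) \left(-27\right) = 4536$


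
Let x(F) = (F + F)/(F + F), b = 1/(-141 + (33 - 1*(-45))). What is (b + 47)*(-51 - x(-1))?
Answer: -153920/63 ≈ -2443.2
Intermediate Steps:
b = -1/63 (b = 1/(-141 + (33 + 45)) = 1/(-141 + 78) = 1/(-63) = -1/63 ≈ -0.015873)
x(F) = 1 (x(F) = (2*F)/((2*F)) = (2*F)*(1/(2*F)) = 1)
(b + 47)*(-51 - x(-1)) = (-1/63 + 47)*(-51 - 1*1) = 2960*(-51 - 1)/63 = (2960/63)*(-52) = -153920/63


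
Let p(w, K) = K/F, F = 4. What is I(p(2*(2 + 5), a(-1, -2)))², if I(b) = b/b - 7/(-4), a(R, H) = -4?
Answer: 121/16 ≈ 7.5625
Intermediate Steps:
p(w, K) = K/4
I(b) = 11/4 (I(b) = 1 - 7*(-¼) = 1 + 7/4 = 11/4)
I(p(2*(2 + 5), a(-1, -2)))² = (11/4)² = 121/16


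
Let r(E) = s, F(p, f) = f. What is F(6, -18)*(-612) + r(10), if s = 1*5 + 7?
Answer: 11028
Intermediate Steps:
s = 12 (s = 5 + 7 = 12)
r(E) = 12
F(6, -18)*(-612) + r(10) = -18*(-612) + 12 = 11016 + 12 = 11028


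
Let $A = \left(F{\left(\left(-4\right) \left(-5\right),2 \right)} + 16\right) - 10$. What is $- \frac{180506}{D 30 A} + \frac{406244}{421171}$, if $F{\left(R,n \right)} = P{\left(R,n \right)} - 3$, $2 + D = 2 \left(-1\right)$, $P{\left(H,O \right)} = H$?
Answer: $\frac{38572562983}{581215980} \approx 66.365$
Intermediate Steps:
$D = -4$ ($D = -2 + 2 \left(-1\right) = -2 - 2 = -4$)
$F{\left(R,n \right)} = -3 + R$ ($F{\left(R,n \right)} = R - 3 = -3 + R$)
$A = 23$ ($A = \left(\left(-3 - -20\right) + 16\right) - 10 = \left(\left(-3 + 20\right) + 16\right) - 10 = \left(17 + 16\right) - 10 = 33 - 10 = 23$)
$- \frac{180506}{D 30 A} + \frac{406244}{421171} = - \frac{180506}{\left(-4\right) 30 \cdot 23} + \frac{406244}{421171} = - \frac{180506}{\left(-120\right) 23} + 406244 \cdot \frac{1}{421171} = - \frac{180506}{-2760} + \frac{406244}{421171} = \left(-180506\right) \left(- \frac{1}{2760}\right) + \frac{406244}{421171} = \frac{90253}{1380} + \frac{406244}{421171} = \frac{38572562983}{581215980}$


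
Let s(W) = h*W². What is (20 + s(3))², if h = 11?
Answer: 14161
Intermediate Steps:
s(W) = 11*W²
(20 + s(3))² = (20 + 11*3²)² = (20 + 11*9)² = (20 + 99)² = 119² = 14161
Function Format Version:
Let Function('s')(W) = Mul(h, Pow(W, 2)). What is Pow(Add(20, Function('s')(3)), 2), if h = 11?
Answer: 14161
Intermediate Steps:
Function('s')(W) = Mul(11, Pow(W, 2))
Pow(Add(20, Function('s')(3)), 2) = Pow(Add(20, Mul(11, Pow(3, 2))), 2) = Pow(Add(20, Mul(11, 9)), 2) = Pow(Add(20, 99), 2) = Pow(119, 2) = 14161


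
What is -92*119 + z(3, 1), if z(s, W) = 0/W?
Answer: -10948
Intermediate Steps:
z(s, W) = 0
-92*119 + z(3, 1) = -92*119 + 0 = -10948 + 0 = -10948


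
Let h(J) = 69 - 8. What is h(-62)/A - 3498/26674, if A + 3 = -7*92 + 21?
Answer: -1908431/8348962 ≈ -0.22858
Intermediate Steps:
A = -626 (A = -3 + (-7*92 + 21) = -3 + (-644 + 21) = -3 - 623 = -626)
h(J) = 61
h(-62)/A - 3498/26674 = 61/(-626) - 3498/26674 = 61*(-1/626) - 3498*1/26674 = -61/626 - 1749/13337 = -1908431/8348962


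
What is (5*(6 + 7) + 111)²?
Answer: 30976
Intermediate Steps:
(5*(6 + 7) + 111)² = (5*13 + 111)² = (65 + 111)² = 176² = 30976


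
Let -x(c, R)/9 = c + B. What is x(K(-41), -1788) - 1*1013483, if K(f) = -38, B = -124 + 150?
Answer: -1013375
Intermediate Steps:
B = 26
x(c, R) = -234 - 9*c (x(c, R) = -9*(c + 26) = -9*(26 + c) = -234 - 9*c)
x(K(-41), -1788) - 1*1013483 = (-234 - 9*(-38)) - 1*1013483 = (-234 + 342) - 1013483 = 108 - 1013483 = -1013375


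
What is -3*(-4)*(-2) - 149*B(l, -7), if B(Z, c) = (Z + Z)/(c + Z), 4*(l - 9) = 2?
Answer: -5782/5 ≈ -1156.4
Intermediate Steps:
l = 19/2 (l = 9 + (¼)*2 = 9 + ½ = 19/2 ≈ 9.5000)
B(Z, c) = 2*Z/(Z + c) (B(Z, c) = (2*Z)/(Z + c) = 2*Z/(Z + c))
-3*(-4)*(-2) - 149*B(l, -7) = -3*(-4)*(-2) - 298*19/(2*(19/2 - 7)) = 12*(-2) - 298*19/(2*5/2) = -24 - 298*19*2/(2*5) = -24 - 149*38/5 = -24 - 5662/5 = -5782/5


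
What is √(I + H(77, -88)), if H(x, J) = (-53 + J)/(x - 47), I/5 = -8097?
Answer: I*√4048970/10 ≈ 201.22*I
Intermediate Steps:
I = -40485 (I = 5*(-8097) = -40485)
H(x, J) = (-53 + J)/(-47 + x)
√(I + H(77, -88)) = √(-40485 + (-53 - 88)/(-47 + 77)) = √(-40485 - 141/30) = √(-40485 + (1/30)*(-141)) = √(-40485 - 47/10) = √(-404897/10) = I*√4048970/10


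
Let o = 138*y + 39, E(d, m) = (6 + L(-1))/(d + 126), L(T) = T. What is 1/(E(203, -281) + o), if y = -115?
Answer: -329/5208394 ≈ -6.3167e-5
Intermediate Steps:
E(d, m) = 5/(126 + d) (E(d, m) = (6 - 1)/(d + 126) = 5/(126 + d))
o = -15831 (o = 138*(-115) + 39 = -15870 + 39 = -15831)
1/(E(203, -281) + o) = 1/(5/(126 + 203) - 15831) = 1/(5/329 - 15831) = 1/(-5208394/329) = -329/5208394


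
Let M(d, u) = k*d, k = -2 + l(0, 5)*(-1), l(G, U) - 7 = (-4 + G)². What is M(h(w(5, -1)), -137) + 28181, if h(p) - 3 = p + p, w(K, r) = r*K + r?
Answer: 28406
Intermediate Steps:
w(K, r) = r + K*r (w(K, r) = K*r + r = r + K*r)
h(p) = 3 + 2*p (h(p) = 3 + (p + p) = 3 + 2*p)
l(G, U) = 7 + (-4 + G)²
k = -25 (k = -2 + (7 + (-4 + 0)²)*(-1) = -2 + (7 + (-4)²)*(-1) = -2 + (7 + 16)*(-1) = -2 + 23*(-1) = -2 - 23 = -25)
M(d, u) = -25*d
M(h(w(5, -1)), -137) + 28181 = -25*(3 + 2*(-(1 + 5))) + 28181 = -25*(3 + 2*(-1*6)) + 28181 = -25*(3 + 2*(-6)) + 28181 = -25*(3 - 12) + 28181 = -25*(-9) + 28181 = 225 + 28181 = 28406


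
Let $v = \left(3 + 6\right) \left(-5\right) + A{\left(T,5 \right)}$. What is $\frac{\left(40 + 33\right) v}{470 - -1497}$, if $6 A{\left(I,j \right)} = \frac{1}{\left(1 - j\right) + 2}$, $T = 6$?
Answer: $- \frac{39493}{23604} \approx -1.6731$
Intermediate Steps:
$A{\left(I,j \right)} = \frac{1}{6 \left(3 - j\right)}$ ($A{\left(I,j \right)} = \frac{1}{6 \left(\left(1 - j\right) + 2\right)} = \frac{1}{6 \left(3 - j\right)}$)
$v = - \frac{541}{12}$ ($v = \left(3 + 6\right) \left(-5\right) - \frac{1}{-18 + 6 \cdot 5} = 9 \left(-5\right) - \frac{1}{-18 + 30} = -45 - \frac{1}{12} = - \frac{541}{12} \approx -45.083$)
$\frac{\left(40 + 33\right) v}{470 - -1497} = \frac{\left(40 + 33\right) \left(- \frac{541}{12}\right)}{470 - -1497} = \frac{73 \left(- \frac{541}{12}\right)}{470 + 1497} = - \frac{39493}{12 \cdot 1967} = \left(- \frac{39493}{12}\right) \frac{1}{1967} = - \frac{39493}{23604}$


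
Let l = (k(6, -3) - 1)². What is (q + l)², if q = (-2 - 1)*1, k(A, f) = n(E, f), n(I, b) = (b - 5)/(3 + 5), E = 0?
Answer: 1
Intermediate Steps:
n(I, b) = -5/8 + b/8 (n(I, b) = (-5 + b)/8 = (-5 + b)*(⅛) = -5/8 + b/8)
k(A, f) = -5/8 + f/8
q = -3 (q = -3*1 = -3)
l = 4 (l = ((-5/8 + (⅛)*(-3)) - 1)² = ((-5/8 - 3/8) - 1)² = (-1 - 1)² = (-2)² = 4)
(q + l)² = (-3 + 4)² = 1² = 1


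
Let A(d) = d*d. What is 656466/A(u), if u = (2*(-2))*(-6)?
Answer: 109411/96 ≈ 1139.7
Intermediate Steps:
u = 24 (u = -4*(-6) = 24)
A(d) = d²
656466/A(u) = 656466/(24²) = 656466/576 = 656466*(1/576) = 109411/96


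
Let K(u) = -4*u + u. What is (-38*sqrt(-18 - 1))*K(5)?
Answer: 570*I*sqrt(19) ≈ 2484.6*I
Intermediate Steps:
K(u) = -3*u
(-38*sqrt(-18 - 1))*K(5) = (-38*sqrt(-18 - 1))*(-3*5) = -38*I*sqrt(19)*(-15) = 570*I*sqrt(19)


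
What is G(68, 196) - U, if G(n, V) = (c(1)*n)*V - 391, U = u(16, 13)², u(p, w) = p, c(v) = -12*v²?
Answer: -160583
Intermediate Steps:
U = 256 (U = 16² = 256)
G(n, V) = -391 - 12*V*n (G(n, V) = ((-12*1²)*n)*V - 391 = ((-12*1)*n)*V - 391 = (-12*n)*V - 391 = -12*V*n - 391 = -391 - 12*V*n)
G(68, 196) - U = (-391 - 12*196*68) - 1*256 = (-391 - 159936) - 256 = -160327 - 256 = -160583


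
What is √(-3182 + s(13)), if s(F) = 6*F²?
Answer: 2*I*√542 ≈ 46.562*I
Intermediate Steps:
√(-3182 + s(13)) = √(-3182 + 6*13²) = √(-3182 + 6*169) = √(-3182 + 1014) = √(-2168) = 2*I*√542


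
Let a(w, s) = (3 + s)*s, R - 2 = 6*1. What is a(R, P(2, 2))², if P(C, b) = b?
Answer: 100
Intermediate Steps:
R = 8 (R = 2 + 6*1 = 2 + 6 = 8)
a(w, s) = s*(3 + s)
a(R, P(2, 2))² = (2*(3 + 2))² = (2*5)² = 10² = 100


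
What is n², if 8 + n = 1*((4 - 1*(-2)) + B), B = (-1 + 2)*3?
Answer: 1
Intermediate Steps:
B = 3 (B = 1*3 = 3)
n = 1 (n = -8 + 1*((4 - 1*(-2)) + 3) = -8 + 1*((4 + 2) + 3) = -8 + 1*(6 + 3) = -8 + 1*9 = -8 + 9 = 1)
n² = 1² = 1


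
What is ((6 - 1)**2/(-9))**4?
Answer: 390625/6561 ≈ 59.537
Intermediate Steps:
((6 - 1)**2/(-9))**4 = (5**2*(-1/9))**4 = (25*(-1/9))**4 = (-25/9)**4 = 390625/6561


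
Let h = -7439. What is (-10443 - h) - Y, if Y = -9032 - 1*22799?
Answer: 28827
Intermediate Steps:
Y = -31831 (Y = -9032 - 22799 = -31831)
(-10443 - h) - Y = (-10443 - 1*(-7439)) - 1*(-31831) = (-10443 + 7439) + 31831 = -3004 + 31831 = 28827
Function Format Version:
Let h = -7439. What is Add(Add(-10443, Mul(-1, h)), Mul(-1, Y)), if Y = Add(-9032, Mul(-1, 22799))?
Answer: 28827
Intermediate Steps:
Y = -31831 (Y = Add(-9032, -22799) = -31831)
Add(Add(-10443, Mul(-1, h)), Mul(-1, Y)) = Add(Add(-10443, Mul(-1, -7439)), Mul(-1, -31831)) = Add(Add(-10443, 7439), 31831) = Add(-3004, 31831) = 28827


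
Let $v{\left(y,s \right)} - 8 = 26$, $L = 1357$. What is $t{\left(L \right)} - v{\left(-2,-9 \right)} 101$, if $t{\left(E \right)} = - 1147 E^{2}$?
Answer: $-2112145437$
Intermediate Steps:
$v{\left(y,s \right)} = 34$ ($v{\left(y,s \right)} = 8 + 26 = 34$)
$t{\left(L \right)} - v{\left(-2,-9 \right)} 101 = - 1147 \cdot 1357^{2} - 34 \cdot 101 = \left(-1147\right) 1841449 - 3434 = -2112142003 - 3434 = -2112145437$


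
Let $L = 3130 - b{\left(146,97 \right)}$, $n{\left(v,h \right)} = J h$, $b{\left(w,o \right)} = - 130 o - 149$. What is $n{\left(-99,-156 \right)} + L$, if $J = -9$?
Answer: $17293$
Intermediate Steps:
$b{\left(w,o \right)} = -149 - 130 o$
$n{\left(v,h \right)} = - 9 h$
$L = 15889$ ($L = 3130 - \left(-149 - 12610\right) = 3130 - -12759 = 3130 + 12759 = 15889$)
$n{\left(-99,-156 \right)} + L = \left(-9\right) \left(-156\right) + 15889 = 1404 + 15889 = 17293$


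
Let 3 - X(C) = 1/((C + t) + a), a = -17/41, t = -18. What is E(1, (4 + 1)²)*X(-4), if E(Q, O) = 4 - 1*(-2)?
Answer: 16788/919 ≈ 18.268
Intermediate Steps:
E(Q, O) = 6 (E(Q, O) = 4 + 2 = 6)
a = -17/41 (a = -17*1/41 = -17/41 ≈ -0.41463)
X(C) = 3 - 1/(-755/41 + C) (X(C) = 3 - 1/((C - 18) - 17/41) = 3 - 1/((-18 + C) - 17/41) = 3 - 1/(-755/41 + C))
E(1, (4 + 1)²)*X(-4) = 6*((-2306 + 123*(-4))/(-755 + 41*(-4))) = 6*((-2306 - 492)/(-755 - 164)) = 6*(-2798/(-919)) = 6*(-1/919*(-2798)) = 6*(2798/919) = 16788/919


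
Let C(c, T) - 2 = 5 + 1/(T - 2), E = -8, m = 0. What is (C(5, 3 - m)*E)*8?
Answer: -512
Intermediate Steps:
C(c, T) = 7 + 1/(-2 + T) (C(c, T) = 2 + (5 + 1/(T - 2)) = 2 + (5 + 1/(-2 + T)) = 7 + 1/(-2 + T))
(C(5, 3 - m)*E)*8 = (((-13 + 7*(3 - 1*0))/(-2 + (3 - 1*0)))*(-8))*8 = (((-13 + 7*(3 + 0))/(-2 + (3 + 0)))*(-8))*8 = (((-13 + 7*3)/(-2 + 3))*(-8))*8 = (((-13 + 21)/1)*(-8))*8 = ((1*8)*(-8))*8 = (8*(-8))*8 = -64*8 = -512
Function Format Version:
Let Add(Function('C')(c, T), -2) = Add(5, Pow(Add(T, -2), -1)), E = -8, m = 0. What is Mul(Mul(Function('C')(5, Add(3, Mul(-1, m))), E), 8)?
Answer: -512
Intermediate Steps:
Function('C')(c, T) = Add(7, Pow(Add(-2, T), -1)) (Function('C')(c, T) = Add(2, Add(5, Pow(Add(T, -2), -1))) = Add(2, Add(5, Pow(Add(-2, T), -1))) = Add(7, Pow(Add(-2, T), -1)))
Mul(Mul(Function('C')(5, Add(3, Mul(-1, m))), E), 8) = Mul(Mul(Mul(Pow(Add(-2, Add(3, Mul(-1, 0))), -1), Add(-13, Mul(7, Add(3, Mul(-1, 0))))), -8), 8) = Mul(Mul(Mul(Pow(Add(-2, Add(3, 0)), -1), Add(-13, Mul(7, Add(3, 0)))), -8), 8) = Mul(Mul(Mul(Pow(Add(-2, 3), -1), Add(-13, Mul(7, 3))), -8), 8) = Mul(Mul(Mul(Pow(1, -1), Add(-13, 21)), -8), 8) = Mul(Mul(Mul(1, 8), -8), 8) = Mul(Mul(8, -8), 8) = Mul(-64, 8) = -512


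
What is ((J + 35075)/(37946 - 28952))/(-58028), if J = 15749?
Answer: -6353/65237979 ≈ -9.7382e-5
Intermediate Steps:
((J + 35075)/(37946 - 28952))/(-58028) = ((15749 + 35075)/(37946 - 28952))/(-58028) = (50824/8994)*(-1/58028) = (50824*(1/8994))*(-1/58028) = (25412/4497)*(-1/58028) = -6353/65237979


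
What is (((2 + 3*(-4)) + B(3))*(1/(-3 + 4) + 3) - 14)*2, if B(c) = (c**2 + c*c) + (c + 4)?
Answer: 92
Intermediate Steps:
B(c) = 4 + c + 2*c**2 (B(c) = (c**2 + c**2) + (4 + c) = 2*c**2 + (4 + c) = 4 + c + 2*c**2)
(((2 + 3*(-4)) + B(3))*(1/(-3 + 4) + 3) - 14)*2 = (((2 + 3*(-4)) + (4 + 3 + 2*3**2))*(1/(-3 + 4) + 3) - 14)*2 = (((2 - 12) + (4 + 3 + 2*9))*(1/1 + 3) - 14)*2 = ((-10 + (4 + 3 + 18))*(1 + 3) - 14)*2 = ((-10 + 25)*4 - 14)*2 = (15*4 - 14)*2 = (60 - 14)*2 = 46*2 = 92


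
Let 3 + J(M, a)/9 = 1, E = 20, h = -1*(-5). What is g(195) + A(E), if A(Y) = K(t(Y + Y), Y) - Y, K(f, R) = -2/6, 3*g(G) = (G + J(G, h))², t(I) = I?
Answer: 31268/3 ≈ 10423.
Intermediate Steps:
h = 5
J(M, a) = -18 (J(M, a) = -27 + 9*1 = -27 + 9 = -18)
g(G) = (-18 + G)²/3 (g(G) = (G - 18)²/3 = (-18 + G)²/3)
K(f, R) = -⅓ (K(f, R) = -2*⅙ = -⅓)
A(Y) = -⅓ - Y
g(195) + A(E) = (-18 + 195)²/3 + (-⅓ - 1*20) = (⅓)*177² + (-⅓ - 20) = (⅓)*31329 - 61/3 = 10443 - 61/3 = 31268/3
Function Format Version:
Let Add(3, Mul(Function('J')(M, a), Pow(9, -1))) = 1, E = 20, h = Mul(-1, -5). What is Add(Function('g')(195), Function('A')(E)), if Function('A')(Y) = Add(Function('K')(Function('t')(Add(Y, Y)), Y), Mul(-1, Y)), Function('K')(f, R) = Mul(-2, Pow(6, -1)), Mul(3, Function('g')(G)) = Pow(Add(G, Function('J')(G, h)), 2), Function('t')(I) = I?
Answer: Rational(31268, 3) ≈ 10423.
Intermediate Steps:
h = 5
Function('J')(M, a) = -18 (Function('J')(M, a) = Add(-27, Mul(9, 1)) = Add(-27, 9) = -18)
Function('g')(G) = Mul(Rational(1, 3), Pow(Add(-18, G), 2)) (Function('g')(G) = Mul(Rational(1, 3), Pow(Add(G, -18), 2)) = Mul(Rational(1, 3), Pow(Add(-18, G), 2)))
Function('K')(f, R) = Rational(-1, 3) (Function('K')(f, R) = Mul(-2, Rational(1, 6)) = Rational(-1, 3))
Function('A')(Y) = Add(Rational(-1, 3), Mul(-1, Y))
Add(Function('g')(195), Function('A')(E)) = Add(Mul(Rational(1, 3), Pow(Add(-18, 195), 2)), Add(Rational(-1, 3), Mul(-1, 20))) = Add(Mul(Rational(1, 3), Pow(177, 2)), Add(Rational(-1, 3), -20)) = Add(Mul(Rational(1, 3), 31329), Rational(-61, 3)) = Add(10443, Rational(-61, 3)) = Rational(31268, 3)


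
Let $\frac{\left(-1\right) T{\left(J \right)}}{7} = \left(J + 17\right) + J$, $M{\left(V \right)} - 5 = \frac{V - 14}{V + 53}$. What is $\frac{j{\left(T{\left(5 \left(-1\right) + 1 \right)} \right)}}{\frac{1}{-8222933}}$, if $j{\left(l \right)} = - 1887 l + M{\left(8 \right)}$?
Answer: $- \frac{59633039033320}{61} \approx -9.7759 \cdot 10^{11}$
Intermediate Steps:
$M{\left(V \right)} = 5 + \frac{-14 + V}{53 + V}$ ($M{\left(V \right)} = 5 + \frac{V - 14}{V + 53} = 5 + \frac{-14 + V}{53 + V}$)
$T{\left(J \right)} = -119 - 14 J$ ($T{\left(J \right)} = - 7 \left(\left(J + 17\right) + J\right) = - 7 \left(\left(17 + J\right) + J\right) = - 7 \left(17 + 2 J\right) = -119 - 14 J$)
$j{\left(l \right)} = \frac{299}{61} - 1887 l$ ($j{\left(l \right)} = - 1887 l + \frac{251 + 6 \cdot 8}{53 + 8} = - 1887 l + \frac{251 + 48}{61} = - 1887 l + \frac{1}{61} \cdot 299 = - 1887 l + \frac{299}{61} = \frac{299}{61} - 1887 l$)
$\frac{j{\left(T{\left(5 \left(-1\right) + 1 \right)} \right)}}{\frac{1}{-8222933}} = \frac{\frac{299}{61} - 1887 \left(-119 - 14 \left(5 \left(-1\right) + 1\right)\right)}{\frac{1}{-8222933}} = \frac{\frac{299}{61} - 1887 \left(-119 - 14 \left(-5 + 1\right)\right)}{- \frac{1}{8222933}} = \left(\frac{299}{61} - 1887 \left(-119 - -56\right)\right) \left(-8222933\right) = \left(\frac{299}{61} - 1887 \left(-119 + 56\right)\right) \left(-8222933\right) = \left(\frac{299}{61} - -118881\right) \left(-8222933\right) = \left(\frac{299}{61} + 118881\right) \left(-8222933\right) = \frac{7252040}{61} \left(-8222933\right) = - \frac{59633039033320}{61}$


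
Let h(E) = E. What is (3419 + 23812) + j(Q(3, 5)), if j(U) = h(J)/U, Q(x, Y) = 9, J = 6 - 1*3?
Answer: 81694/3 ≈ 27231.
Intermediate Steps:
J = 3 (J = 6 - 3 = 3)
j(U) = 3/U
(3419 + 23812) + j(Q(3, 5)) = (3419 + 23812) + 3/9 = 27231 + 3*(⅑) = 27231 + ⅓ = 81694/3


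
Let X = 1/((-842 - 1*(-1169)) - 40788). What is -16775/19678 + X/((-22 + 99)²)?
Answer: -4024209607153/4720619747382 ≈ -0.85248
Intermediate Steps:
X = -1/40461 (X = 1/((-842 + 1169) - 40788) = 1/(327 - 40788) = 1/(-40461) = -1/40461 ≈ -2.4715e-5)
-16775/19678 + X/((-22 + 99)²) = -16775/19678 - 1/(40461*(-22 + 99)²) = -16775*1/19678 - 1/(40461*(77²)) = -16775/19678 - 1/40461/5929 = -16775/19678 - 1/40461*1/5929 = -16775/19678 - 1/239893269 = -4024209607153/4720619747382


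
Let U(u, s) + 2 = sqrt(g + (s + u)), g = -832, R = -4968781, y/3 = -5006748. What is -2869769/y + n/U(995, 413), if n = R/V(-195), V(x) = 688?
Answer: -433656198715/1321781472 ≈ -328.08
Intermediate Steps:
y = -15020244 (y = 3*(-5006748) = -15020244)
U(u, s) = -2 + sqrt(-832 + s + u) (U(u, s) = -2 + sqrt(-832 + (s + u)) = -2 + sqrt(-832 + s + u))
n = -4968781/688 ≈ -7222.1
-2869769/y + n/U(995, 413) = -2869769/(-15020244) - 4968781/(688*(-2 + sqrt(-832 + 413 + 995))) = -2869769*(-1/15020244) - 4968781/(688*(-2 + sqrt(576))) = 2869769/15020244 - 4968781/(688*(-2 + 24)) = 2869769/15020244 - 4968781/688/22 = 2869769/15020244 - 4968781/688*1/22 = 2869769/15020244 - 4968781/15136 = -433656198715/1321781472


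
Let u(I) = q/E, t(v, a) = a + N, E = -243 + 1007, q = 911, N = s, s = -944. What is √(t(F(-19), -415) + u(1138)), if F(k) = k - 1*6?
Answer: I*√198136715/382 ≈ 36.848*I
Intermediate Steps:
N = -944
F(k) = -6 + k (F(k) = k - 6 = -6 + k)
E = 764
t(v, a) = -944 + a (t(v, a) = a - 944 = -944 + a)
u(I) = 911/764
√(t(F(-19), -415) + u(1138)) = √((-944 - 415) + 911/764) = √(-1359 + 911/764) = √(-1037365/764) = I*√198136715/382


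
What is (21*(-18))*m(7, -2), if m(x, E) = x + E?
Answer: -1890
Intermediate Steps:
m(x, E) = E + x
(21*(-18))*m(7, -2) = (21*(-18))*(-2 + 7) = -378*5 = -1890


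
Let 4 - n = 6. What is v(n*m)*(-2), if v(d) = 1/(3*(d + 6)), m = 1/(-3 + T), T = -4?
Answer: -7/66 ≈ -0.10606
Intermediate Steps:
n = -2 (n = 4 - 1*6 = 4 - 6 = -2)
m = -1/7 (m = 1/(-3 - 4) = 1/(-7) = -1/7 ≈ -0.14286)
v(d) = 1/(18 + 3*d) (v(d) = 1/(3*(6 + d)) = 1/(18 + 3*d))
v(n*m)*(-2) = (1/(3*(6 - 2*(-1/7))))*(-2) = (1/(3*(6 + 2/7)))*(-2) = (1/(3*(44/7)))*(-2) = ((1/3)*(7/44))*(-2) = (7/132)*(-2) = -7/66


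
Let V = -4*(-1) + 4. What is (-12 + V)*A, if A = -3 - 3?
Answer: 24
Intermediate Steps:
A = -6
V = 8 (V = 4 + 4 = 8)
(-12 + V)*A = (-12 + 8)*(-6) = -4*(-6) = 24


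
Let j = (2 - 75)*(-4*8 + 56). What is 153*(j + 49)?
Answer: -260559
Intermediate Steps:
j = -1752 (j = -73*(-32 + 56) = -73*24 = -1752)
153*(j + 49) = 153*(-1752 + 49) = 153*(-1703) = -260559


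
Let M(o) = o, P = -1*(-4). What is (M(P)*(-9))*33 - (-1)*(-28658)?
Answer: -29846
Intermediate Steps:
P = 4
(M(P)*(-9))*33 - (-1)*(-28658) = (4*(-9))*33 - (-1)*(-28658) = -36*33 - 1*28658 = -1188 - 28658 = -29846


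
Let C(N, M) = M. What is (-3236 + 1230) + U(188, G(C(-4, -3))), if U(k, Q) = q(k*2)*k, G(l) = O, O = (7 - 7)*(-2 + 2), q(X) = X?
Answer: 68682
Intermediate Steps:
O = 0 (O = 0*0 = 0)
G(l) = 0
U(k, Q) = 2*k**2 (U(k, Q) = (k*2)*k = (2*k)*k = 2*k**2)
(-3236 + 1230) + U(188, G(C(-4, -3))) = (-3236 + 1230) + 2*188**2 = -2006 + 2*35344 = -2006 + 70688 = 68682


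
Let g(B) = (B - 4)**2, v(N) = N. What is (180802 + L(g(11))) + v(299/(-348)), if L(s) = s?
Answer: 62935849/348 ≈ 1.8085e+5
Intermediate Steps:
g(B) = (-4 + B)**2
(180802 + L(g(11))) + v(299/(-348)) = (180802 + (-4 + 11)**2) + 299/(-348) = (180802 + 7**2) + 299*(-1/348) = (180802 + 49) - 299/348 = 180851 - 299/348 = 62935849/348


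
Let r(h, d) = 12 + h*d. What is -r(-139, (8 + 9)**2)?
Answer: 40159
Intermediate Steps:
r(h, d) = 12 + d*h
-r(-139, (8 + 9)**2) = -(12 + (8 + 9)**2*(-139)) = -(12 + 17**2*(-139)) = -(12 + 289*(-139)) = -(12 - 40171) = -1*(-40159) = 40159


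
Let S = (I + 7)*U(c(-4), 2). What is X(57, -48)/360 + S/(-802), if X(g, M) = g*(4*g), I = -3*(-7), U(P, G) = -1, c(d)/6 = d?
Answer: 144901/4010 ≈ 36.135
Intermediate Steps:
c(d) = 6*d
I = 21
X(g, M) = 4*g**2
S = -28 (S = (21 + 7)*(-1) = 28*(-1) = -28)
X(57, -48)/360 + S/(-802) = (4*57**2)/360 - 28/(-802) = (4*3249)*(1/360) - 28*(-1/802) = 12996*(1/360) + 14/401 = 361/10 + 14/401 = 144901/4010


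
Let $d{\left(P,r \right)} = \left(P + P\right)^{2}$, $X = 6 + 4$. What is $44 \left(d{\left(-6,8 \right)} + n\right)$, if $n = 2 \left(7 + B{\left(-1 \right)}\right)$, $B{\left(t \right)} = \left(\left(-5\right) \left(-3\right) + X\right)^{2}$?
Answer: $61952$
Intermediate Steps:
$X = 10$
$d{\left(P,r \right)} = 4 P^{2}$ ($d{\left(P,r \right)} = \left(2 P\right)^{2} = 4 P^{2}$)
$B{\left(t \right)} = 625$ ($B{\left(t \right)} = \left(\left(-5\right) \left(-3\right) + 10\right)^{2} = \left(15 + 10\right)^{2} = 25^{2} = 625$)
$n = 1264$ ($n = 2 \left(7 + 625\right) = 2 \cdot 632 = 1264$)
$44 \left(d{\left(-6,8 \right)} + n\right) = 44 \left(4 \left(-6\right)^{2} + 1264\right) = 44 \left(4 \cdot 36 + 1264\right) = 44 \left(144 + 1264\right) = 44 \cdot 1408 = 61952$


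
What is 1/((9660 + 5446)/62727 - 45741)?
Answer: -8961/409882943 ≈ -2.1862e-5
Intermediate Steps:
1/((9660 + 5446)/62727 - 45741) = 1/(15106*(1/62727) - 45741) = 1/(2158/8961 - 45741) = 1/(-409882943/8961) = -8961/409882943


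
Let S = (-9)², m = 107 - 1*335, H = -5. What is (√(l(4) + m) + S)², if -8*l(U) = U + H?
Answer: (324 + I*√3646)²/16 ≈ 6333.1 + 2445.5*I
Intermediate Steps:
l(U) = 5/8 - U/8 (l(U) = -(U - 5)/8 = -(-5 + U)/8 = 5/8 - U/8)
m = -228 (m = 107 - 335 = -228)
S = 81
(√(l(4) + m) + S)² = (√((5/8 - ⅛*4) - 228) + 81)² = (√((5/8 - ½) - 228) + 81)² = (√(⅛ - 228) + 81)² = (√(-1823/8) + 81)² = (I*√3646/4 + 81)² = (81 + I*√3646/4)²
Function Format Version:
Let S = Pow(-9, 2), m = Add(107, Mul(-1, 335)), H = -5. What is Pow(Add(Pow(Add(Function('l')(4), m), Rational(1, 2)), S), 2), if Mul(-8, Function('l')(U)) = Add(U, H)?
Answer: Mul(Rational(1, 16), Pow(Add(324, Mul(I, Pow(3646, Rational(1, 2)))), 2)) ≈ Add(6333.1, Mul(2445.5, I))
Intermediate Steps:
Function('l')(U) = Add(Rational(5, 8), Mul(Rational(-1, 8), U)) (Function('l')(U) = Mul(Rational(-1, 8), Add(U, -5)) = Mul(Rational(-1, 8), Add(-5, U)) = Add(Rational(5, 8), Mul(Rational(-1, 8), U)))
m = -228 (m = Add(107, -335) = -228)
S = 81
Pow(Add(Pow(Add(Function('l')(4), m), Rational(1, 2)), S), 2) = Pow(Add(Pow(Add(Add(Rational(5, 8), Mul(Rational(-1, 8), 4)), -228), Rational(1, 2)), 81), 2) = Pow(Add(Pow(Add(Add(Rational(5, 8), Rational(-1, 2)), -228), Rational(1, 2)), 81), 2) = Pow(Add(Pow(Add(Rational(1, 8), -228), Rational(1, 2)), 81), 2) = Pow(Add(Pow(Rational(-1823, 8), Rational(1, 2)), 81), 2) = Pow(Add(Mul(Rational(1, 4), I, Pow(3646, Rational(1, 2))), 81), 2) = Pow(Add(81, Mul(Rational(1, 4), I, Pow(3646, Rational(1, 2)))), 2)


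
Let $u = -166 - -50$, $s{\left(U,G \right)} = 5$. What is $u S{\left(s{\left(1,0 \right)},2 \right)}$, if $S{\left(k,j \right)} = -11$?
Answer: $1276$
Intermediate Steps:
$u = -116$ ($u = -166 + 50 = -116$)
$u S{\left(s{\left(1,0 \right)},2 \right)} = \left(-116\right) \left(-11\right) = 1276$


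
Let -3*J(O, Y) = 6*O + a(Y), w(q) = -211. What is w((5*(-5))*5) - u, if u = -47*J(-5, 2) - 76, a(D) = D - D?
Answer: 335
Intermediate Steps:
a(D) = 0
J(O, Y) = -2*O (J(O, Y) = -(6*O + 0)/3 = -2*O)
u = -546 (u = -(-94)*(-5) - 76 = -47*10 - 76 = -470 - 76 = -546)
w((5*(-5))*5) - u = -211 - 1*(-546) = -211 + 546 = 335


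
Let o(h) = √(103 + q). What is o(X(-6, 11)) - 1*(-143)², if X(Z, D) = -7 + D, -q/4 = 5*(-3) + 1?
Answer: -20449 + √159 ≈ -20436.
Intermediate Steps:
q = 56 (q = -4*(5*(-3) + 1) = -4*(-15 + 1) = -4*(-14) = 56)
o(h) = √159 (o(h) = √(103 + 56) = √159)
o(X(-6, 11)) - 1*(-143)² = √159 - 1*(-143)² = √159 - 1*20449 = √159 - 20449 = -20449 + √159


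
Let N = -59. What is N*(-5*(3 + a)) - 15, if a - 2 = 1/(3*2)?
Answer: 9055/6 ≈ 1509.2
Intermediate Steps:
a = 13/6 (a = 2 + 1/(3*2) = 2 + 1/6 = 2 + ⅙ = 13/6 ≈ 2.1667)
N*(-5*(3 + a)) - 15 = -(-295)*(3 + 13/6) - 15 = -(-295)*31/6 - 15 = -59*(-155/6) - 15 = 9145/6 - 15 = 9055/6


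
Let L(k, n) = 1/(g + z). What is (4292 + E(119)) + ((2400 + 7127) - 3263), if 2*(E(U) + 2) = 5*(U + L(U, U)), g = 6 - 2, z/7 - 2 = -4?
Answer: 43405/4 ≈ 10851.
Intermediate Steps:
z = -14 (z = 14 + 7*(-4) = 14 - 28 = -14)
g = 4
L(k, n) = -⅒ (L(k, n) = 1/(4 - 14) = 1/(-10) = -⅒)
E(U) = -9/4 + 5*U/2 (E(U) = -2 + (5*(U - ⅒))/2 = -2 + (5*(-⅒ + U))/2 = -2 + (-½ + 5*U)/2 = -2 + (-¼ + 5*U/2) = -9/4 + 5*U/2)
(4292 + E(119)) + ((2400 + 7127) - 3263) = (4292 + (-9/4 + (5/2)*119)) + ((2400 + 7127) - 3263) = (4292 + (-9/4 + 595/2)) + (9527 - 3263) = (4292 + 1181/4) + 6264 = 18349/4 + 6264 = 43405/4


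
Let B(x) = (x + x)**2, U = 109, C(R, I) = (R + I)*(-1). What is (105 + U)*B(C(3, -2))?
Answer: 856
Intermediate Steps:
C(R, I) = -I - R (C(R, I) = (I + R)*(-1) = -I - R)
B(x) = 4*x**2 (B(x) = (2*x)**2 = 4*x**2)
(105 + U)*B(C(3, -2)) = (105 + 109)*(4*(-1*(-2) - 1*3)**2) = 214*(4*(2 - 3)**2) = 214*(4*(-1)**2) = 214*(4*1) = 214*4 = 856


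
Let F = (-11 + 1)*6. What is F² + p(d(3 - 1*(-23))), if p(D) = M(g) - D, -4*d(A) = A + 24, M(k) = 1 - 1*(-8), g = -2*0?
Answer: 7243/2 ≈ 3621.5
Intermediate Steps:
g = 0
M(k) = 9 (M(k) = 1 + 8 = 9)
d(A) = -6 - A/4 (d(A) = -(A + 24)/4 = -(24 + A)/4 = -6 - A/4)
F = -60 (F = -10*6 = -60)
p(D) = 9 - D
F² + p(d(3 - 1*(-23))) = (-60)² + (9 - (-6 - (3 - 1*(-23))/4)) = 3600 + (9 - (-6 - (3 + 23)/4)) = 3600 + (9 - (-6 - ¼*26)) = 3600 + (9 - (-6 - 13/2)) = 3600 + (9 - 1*(-25/2)) = 3600 + (9 + 25/2) = 3600 + 43/2 = 7243/2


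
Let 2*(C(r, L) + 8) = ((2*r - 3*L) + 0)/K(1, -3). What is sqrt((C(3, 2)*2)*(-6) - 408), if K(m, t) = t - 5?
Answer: 2*I*sqrt(78) ≈ 17.664*I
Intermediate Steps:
K(m, t) = -5 + t
C(r, L) = -8 - r/8 + 3*L/16 (C(r, L) = -8 + (((2*r - 3*L) + 0)/(-5 - 3))/2 = -8 + (((-3*L + 2*r) + 0)/(-8))/2 = -8 + ((-3*L + 2*r)*(-1/8))/2 = -8 + (-r/4 + 3*L/8)/2 = -8 + (-r/8 + 3*L/16) = -8 - r/8 + 3*L/16)
sqrt((C(3, 2)*2)*(-6) - 408) = sqrt(((-8 - 1/8*3 + (3/16)*2)*2)*(-6) - 408) = sqrt(((-8 - 3/8 + 3/8)*2)*(-6) - 408) = sqrt(-8*2*(-6) - 408) = sqrt(-16*(-6) - 408) = sqrt(96 - 408) = sqrt(-312) = 2*I*sqrt(78)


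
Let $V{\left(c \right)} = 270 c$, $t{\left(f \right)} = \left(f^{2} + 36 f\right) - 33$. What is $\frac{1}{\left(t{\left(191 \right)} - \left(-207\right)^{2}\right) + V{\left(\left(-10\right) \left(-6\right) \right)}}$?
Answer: $\frac{1}{16675} \approx 5.997 \cdot 10^{-5}$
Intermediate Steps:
$t{\left(f \right)} = -33 + f^{2} + 36 f$
$\frac{1}{\left(t{\left(191 \right)} - \left(-207\right)^{2}\right) + V{\left(\left(-10\right) \left(-6\right) \right)}} = \frac{1}{\left(\left(-33 + 191^{2} + 36 \cdot 191\right) - \left(-207\right)^{2}\right) + 270 \left(\left(-10\right) \left(-6\right)\right)} = \frac{1}{\left(\left(-33 + 36481 + 6876\right) - 42849\right) + 270 \cdot 60} = \frac{1}{\left(43324 - 42849\right) + 16200} = \frac{1}{475 + 16200} = \frac{1}{16675}$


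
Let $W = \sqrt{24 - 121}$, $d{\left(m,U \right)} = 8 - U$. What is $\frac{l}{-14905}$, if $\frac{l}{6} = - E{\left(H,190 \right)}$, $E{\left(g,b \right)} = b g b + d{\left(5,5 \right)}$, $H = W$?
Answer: $\frac{18}{14905} + \frac{43320 i \sqrt{97}}{2981} \approx 0.0012076 + 143.12 i$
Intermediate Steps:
$W = i \sqrt{97}$ ($W = \sqrt{-97} = i \sqrt{97} \approx 9.8489 i$)
$H = i \sqrt{97} \approx 9.8489 i$
$E{\left(g,b \right)} = 3 + g b^{2}$ ($E{\left(g,b \right)} = b g b + \left(8 - 5\right) = g b^{2} + \left(8 - 5\right) = g b^{2} + 3 = 3 + g b^{2}$)
$l = -18 - 216600 i \sqrt{97}$ ($l = 6 \left(- (3 + i \sqrt{97} \cdot 190^{2})\right) = 6 \left(- (3 + i \sqrt{97} \cdot 36100)\right) = 6 \left(- (3 + 36100 i \sqrt{97})\right) = 6 \left(-3 - 36100 i \sqrt{97}\right) = -18 - 216600 i \sqrt{97} \approx -18.0 - 2.1333 \cdot 10^{6} i$)
$\frac{l}{-14905} = \frac{-18 - 216600 i \sqrt{97}}{-14905} = \left(-18 - 216600 i \sqrt{97}\right) \left(- \frac{1}{14905}\right) = \frac{18}{14905} + \frac{43320 i \sqrt{97}}{2981}$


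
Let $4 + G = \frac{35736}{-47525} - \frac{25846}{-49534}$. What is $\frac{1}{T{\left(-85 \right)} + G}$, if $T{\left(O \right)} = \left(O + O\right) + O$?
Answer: $- \frac{1177051675}{305127291762} \approx -0.0038576$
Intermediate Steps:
$T{\left(O \right)} = 3 O$ ($T{\left(O \right)} = 2 O + O = 3 O$)
$G = - \frac{4979114637}{1177051675}$ ($G = -4 + \left(\frac{35736}{-47525} - \frac{25846}{-49534}\right) = -4 + \left(35736 \left(- \frac{1}{47525}\right) - - \frac{12923}{24767}\right) = -4 + \left(- \frac{35736}{47525} + \frac{12923}{24767}\right) = -4 - \frac{270907937}{1177051675} = - \frac{4979114637}{1177051675} \approx -4.2302$)
$\frac{1}{T{\left(-85 \right)} + G} = \frac{1}{3 \left(-85\right) - \frac{4979114637}{1177051675}} = \frac{1}{-255 - \frac{4979114637}{1177051675}} = \frac{1}{- \frac{305127291762}{1177051675}} = - \frac{1177051675}{305127291762}$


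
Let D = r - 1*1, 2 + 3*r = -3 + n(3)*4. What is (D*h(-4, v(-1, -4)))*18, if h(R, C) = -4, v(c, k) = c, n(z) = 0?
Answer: 192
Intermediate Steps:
r = -5/3 (r = -⅔ + (-3 + 0*4)/3 = -⅔ + (-3 + 0)/3 = -⅔ + (⅓)*(-3) = -⅔ - 1 = -5/3 ≈ -1.6667)
D = -8/3 (D = -5/3 - 1*1 = -5/3 - 1 = -8/3 ≈ -2.6667)
(D*h(-4, v(-1, -4)))*18 = -8/3*(-4)*18 = (32/3)*18 = 192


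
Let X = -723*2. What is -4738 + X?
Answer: -6184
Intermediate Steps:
X = -1446
-4738 + X = -4738 - 1446 = -6184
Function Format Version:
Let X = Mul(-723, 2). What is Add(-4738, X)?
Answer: -6184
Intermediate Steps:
X = -1446
Add(-4738, X) = Add(-4738, -1446) = -6184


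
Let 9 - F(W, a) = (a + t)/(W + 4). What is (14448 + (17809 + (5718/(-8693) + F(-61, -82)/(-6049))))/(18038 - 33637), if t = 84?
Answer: -96681463950824/46754657278851 ≈ -2.0678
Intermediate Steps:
F(W, a) = 9 - (84 + a)/(4 + W) (F(W, a) = 9 - (a + 84)/(W + 4) = 9 - (84 + a)/(4 + W))
(14448 + (17809 + (5718/(-8693) + F(-61, -82)/(-6049))))/(18038 - 33637) = (14448 + (17809 + (5718/(-8693) + ((-48 - 1*(-82) + 9*(-61))/(4 - 61))/(-6049))))/(18038 - 33637) = (14448 + (17809 + (5718*(-1/8693) + ((-48 + 82 - 549)/(-57))*(-1/6049))))/(-15599) = (14448 + (17809 + (-5718/8693 - 1/57*(-515)*(-1/6049))))*(-1/15599) = (14448 + (17809 + (-5718/8693 + (515/57)*(-1/6049))))*(-1/15599) = (14448 + (17809 + (-5718/8693 - 515/344793)))*(-1/15599) = (14448 + (17809 - 1976003269/2997285549))*(-1/15599) = (14448 + 53376682338872/2997285549)*(-1/15599) = (96681463950824/2997285549)*(-1/15599) = -96681463950824/46754657278851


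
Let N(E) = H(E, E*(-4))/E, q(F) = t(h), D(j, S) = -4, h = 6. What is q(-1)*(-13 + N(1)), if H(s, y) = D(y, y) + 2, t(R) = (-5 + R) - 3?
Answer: 30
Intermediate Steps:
t(R) = -8 + R
q(F) = -2 (q(F) = -8 + 6 = -2)
H(s, y) = -2 (H(s, y) = -4 + 2 = -2)
N(E) = -2/E
q(-1)*(-13 + N(1)) = -2*(-13 - 2/1) = -2*(-13 - 2*1) = -2*(-13 - 2) = -2*(-15) = 30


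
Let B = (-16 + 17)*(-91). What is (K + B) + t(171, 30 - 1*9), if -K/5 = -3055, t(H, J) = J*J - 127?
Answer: 15498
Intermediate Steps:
t(H, J) = -127 + J² (t(H, J) = J² - 127 = -127 + J²)
K = 15275 (K = -5*(-3055) = 15275)
B = -91 (B = 1*(-91) = -91)
(K + B) + t(171, 30 - 1*9) = (15275 - 91) + (-127 + (30 - 1*9)²) = 15184 + (-127 + (30 - 9)²) = 15184 + (-127 + 21²) = 15184 + (-127 + 441) = 15184 + 314 = 15498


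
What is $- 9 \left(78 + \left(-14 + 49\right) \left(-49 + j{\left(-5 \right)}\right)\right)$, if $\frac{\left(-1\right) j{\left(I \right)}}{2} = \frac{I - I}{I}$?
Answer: $14733$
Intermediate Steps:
$j{\left(I \right)} = 0$ ($j{\left(I \right)} = - 2 \frac{I - I}{I} = - 2 \frac{0}{I} = \left(-2\right) 0 = 0$)
$- 9 \left(78 + \left(-14 + 49\right) \left(-49 + j{\left(-5 \right)}\right)\right) = - 9 \left(78 + \left(-14 + 49\right) \left(-49 + 0\right)\right) = - 9 \left(78 + 35 \left(-49\right)\right) = - 9 \left(78 - 1715\right) = \left(-9\right) \left(-1637\right) = 14733$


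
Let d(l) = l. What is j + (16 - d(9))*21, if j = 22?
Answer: 169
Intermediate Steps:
j + (16 - d(9))*21 = 22 + (16 - 1*9)*21 = 22 + (16 - 9)*21 = 22 + 7*21 = 22 + 147 = 169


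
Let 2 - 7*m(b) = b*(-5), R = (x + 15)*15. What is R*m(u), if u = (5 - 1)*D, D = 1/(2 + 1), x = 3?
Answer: 2340/7 ≈ 334.29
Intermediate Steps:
D = ⅓ (D = 1/3 = ⅓ ≈ 0.33333)
u = 4/3 (u = (5 - 1)*(⅓) = 4*(⅓) = 4/3 ≈ 1.3333)
R = 270 (R = (3 + 15)*15 = 18*15 = 270)
m(b) = 2/7 + 5*b/7 (m(b) = 2/7 - b*(-5)/7 = 2/7 - (-5)*b/7 = 2/7 + 5*b/7)
R*m(u) = 270*(2/7 + (5/7)*(4/3)) = 270*(2/7 + 20/21) = 270*(26/21) = 2340/7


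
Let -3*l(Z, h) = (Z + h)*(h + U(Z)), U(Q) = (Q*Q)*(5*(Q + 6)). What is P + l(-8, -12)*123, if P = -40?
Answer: -534680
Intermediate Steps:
U(Q) = Q**2*(30 + 5*Q) (U(Q) = Q**2*(5*(6 + Q)) = Q**2*(30 + 5*Q))
l(Z, h) = -(Z + h)*(h + 5*Z**2*(6 + Z))/3
P + l(-8, -12)*123 = -40 + (-1/3*(-12)**2 - 5/3*(-8)**3*(6 - 8) - 1/3*(-8)*(-12) - 5/3*(-12)*(-8)**2*(6 - 8))*123 = -40 + (-1/3*144 - 5/3*(-512)*(-2) - 32 - 5/3*(-12)*64*(-2))*123 = -40 + (-48 - 5120/3 - 32 - 2560)*123 = -40 - 13040/3*123 = -40 - 534640 = -534680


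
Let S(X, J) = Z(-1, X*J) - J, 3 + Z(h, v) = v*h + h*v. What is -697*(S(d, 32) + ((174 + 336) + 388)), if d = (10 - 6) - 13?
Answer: -1002983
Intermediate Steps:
Z(h, v) = -3 + 2*h*v (Z(h, v) = -3 + (v*h + h*v) = -3 + (h*v + h*v) = -3 + 2*h*v)
d = -9 (d = 4 - 13 = -9)
S(X, J) = -3 - J - 2*J*X (S(X, J) = (-3 + 2*(-1)*(X*J)) - J = (-3 + 2*(-1)*(J*X)) - J = (-3 - 2*J*X) - J = -3 - J - 2*J*X)
-697*(S(d, 32) + ((174 + 336) + 388)) = -697*((-3 - 1*32 - 2*32*(-9)) + ((174 + 336) + 388)) = -697*((-3 - 32 + 576) + (510 + 388)) = -697*(541 + 898) = -697*1439 = -1002983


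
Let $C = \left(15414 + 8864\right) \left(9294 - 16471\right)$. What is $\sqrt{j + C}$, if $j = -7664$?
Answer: $i \sqrt{174250870} \approx 13200.0 i$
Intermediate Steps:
$C = -174243206$ ($C = 24278 \left(-7177\right) = -174243206$)
$\sqrt{j + C} = \sqrt{-7664 - 174243206} = \sqrt{-174250870} = i \sqrt{174250870}$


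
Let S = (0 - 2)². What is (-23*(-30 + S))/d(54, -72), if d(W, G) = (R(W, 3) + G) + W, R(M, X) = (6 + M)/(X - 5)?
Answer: -299/24 ≈ -12.458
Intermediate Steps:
R(M, X) = (6 + M)/(-5 + X)
S = 4 (S = (-2)² = 4)
d(W, G) = -3 + G + W/2 (d(W, G) = ((6 + W)/(-5 + 3) + G) + W = ((6 + W)/(-2) + G) + W = (-(6 + W)/2 + G) + W = ((-3 - W/2) + G) + W = (-3 + G - W/2) + W = -3 + G + W/2)
(-23*(-30 + S))/d(54, -72) = (-23*(-30 + 4))/(-3 - 72 + (½)*54) = (-23*(-26))/(-3 - 72 + 27) = 598/(-48) = 598*(-1/48) = -299/24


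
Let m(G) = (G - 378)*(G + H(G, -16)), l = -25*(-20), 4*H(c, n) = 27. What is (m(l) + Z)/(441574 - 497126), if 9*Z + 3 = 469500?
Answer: -683939/333312 ≈ -2.0519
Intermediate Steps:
Z = 156499/3 (Z = -⅓ + (⅑)*469500 = -⅓ + 156500/3 = 156499/3 ≈ 52166.)
H(c, n) = 27/4 (H(c, n) = (¼)*27 = 27/4)
l = 500
m(G) = (-378 + G)*(27/4 + G) (m(G) = (G - 378)*(G + 27/4) = (-378 + G)*(27/4 + G))
(m(l) + Z)/(441574 - 497126) = ((-5103/2 + 500² - 1485/4*500) + 156499/3)/(441574 - 497126) = ((-5103/2 + 250000 - 185625) + 156499/3)/(-55552) = (123647/2 + 156499/3)*(-1/55552) = (683939/6)*(-1/55552) = -683939/333312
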